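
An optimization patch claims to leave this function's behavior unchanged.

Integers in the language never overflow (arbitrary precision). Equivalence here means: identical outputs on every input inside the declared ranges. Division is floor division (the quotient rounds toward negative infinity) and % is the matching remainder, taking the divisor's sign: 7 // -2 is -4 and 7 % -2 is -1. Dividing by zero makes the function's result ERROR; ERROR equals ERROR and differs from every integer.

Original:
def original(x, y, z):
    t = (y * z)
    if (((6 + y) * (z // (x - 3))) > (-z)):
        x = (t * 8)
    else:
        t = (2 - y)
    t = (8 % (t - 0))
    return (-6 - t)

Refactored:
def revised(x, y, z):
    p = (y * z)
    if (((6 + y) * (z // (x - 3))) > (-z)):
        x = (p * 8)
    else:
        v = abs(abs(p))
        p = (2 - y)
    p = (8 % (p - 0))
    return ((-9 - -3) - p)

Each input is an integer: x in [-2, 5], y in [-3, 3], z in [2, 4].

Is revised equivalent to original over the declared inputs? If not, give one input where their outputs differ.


This is a faithful refactor — local variable names differ, statement counts differ, arithmetic usage differs, constant usage differs, min/max/abs usage differs, but the computed results match everywhere.
One worked example (x=4, y=-3, z=4) — original: t becomes -12; next (((6 + y) * (z // (x - 3))) > (-z)) evaluates to true; next x becomes -96; next t becomes -4; next final value -2; revised: p becomes -12; next (((6 + y) * (z // (x - 3))) > (-z)) evaluates to true; next x becomes -96; next p becomes -4; next final value -2; agreement on -2.
An exhaustive pass over the 168 declared inputs shows identical outputs.
verdict: equivalent


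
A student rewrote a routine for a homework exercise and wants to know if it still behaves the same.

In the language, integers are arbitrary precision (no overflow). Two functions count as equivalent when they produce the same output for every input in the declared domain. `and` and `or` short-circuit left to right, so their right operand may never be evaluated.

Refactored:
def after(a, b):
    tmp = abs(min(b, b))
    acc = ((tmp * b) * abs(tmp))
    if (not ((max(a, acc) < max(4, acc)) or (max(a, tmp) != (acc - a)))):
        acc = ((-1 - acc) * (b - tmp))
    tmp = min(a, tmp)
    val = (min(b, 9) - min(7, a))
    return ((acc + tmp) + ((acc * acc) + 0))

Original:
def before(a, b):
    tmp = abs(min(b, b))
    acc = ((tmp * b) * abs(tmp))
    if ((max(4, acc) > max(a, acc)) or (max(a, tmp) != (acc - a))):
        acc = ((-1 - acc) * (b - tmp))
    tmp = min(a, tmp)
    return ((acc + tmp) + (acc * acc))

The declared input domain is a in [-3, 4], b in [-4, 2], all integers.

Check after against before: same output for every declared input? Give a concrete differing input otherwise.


Consider the input a=-3, b=-4.
before: tmp=4, then acc=-64, then ((max(4, acc) > max(a, acc)) or (max(a, tmp) != (acc - a))) is true, then acc=-504, then tmp=-3, then returns 253509
after: tmp=4, then acc=-64, then (not ((max(a, acc) < max(4, acc)) or (max(a, tmp) != (acc - a)))) is false, then tmp=-3, then val=-1, then returns 4029
253509 vs 4029 — the two versions disagree here.
verdict: not equivalent; witness: a=-3, b=-4


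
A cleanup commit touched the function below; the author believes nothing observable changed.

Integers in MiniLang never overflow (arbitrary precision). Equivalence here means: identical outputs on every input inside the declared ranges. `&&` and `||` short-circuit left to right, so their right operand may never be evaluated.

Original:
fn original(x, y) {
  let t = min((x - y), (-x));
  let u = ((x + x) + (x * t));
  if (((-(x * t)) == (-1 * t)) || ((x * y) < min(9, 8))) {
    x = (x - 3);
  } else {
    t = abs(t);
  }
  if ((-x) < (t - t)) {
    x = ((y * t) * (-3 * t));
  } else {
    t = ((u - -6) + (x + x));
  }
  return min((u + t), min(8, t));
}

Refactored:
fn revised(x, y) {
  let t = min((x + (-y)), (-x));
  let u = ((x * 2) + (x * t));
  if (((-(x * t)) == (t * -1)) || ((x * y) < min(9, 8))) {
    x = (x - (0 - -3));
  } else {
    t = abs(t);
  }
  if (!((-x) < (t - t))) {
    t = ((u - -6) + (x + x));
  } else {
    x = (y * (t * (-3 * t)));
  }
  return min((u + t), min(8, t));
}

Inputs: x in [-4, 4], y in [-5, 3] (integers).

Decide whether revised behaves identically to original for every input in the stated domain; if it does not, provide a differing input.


Equivalent — the differences include arithmetic usage differs; and boolean connective usage differs; and constant usage differs, yet no declared input distinguishes the two.
As a probe, take x=3, y=-4: original runs t=-3, then u=-3, then (((-(x * t)) == (-1 * t)) || ((x * y) < min(9, 8))) is true, then x=0, then ((-x) < (t - t)) is false, then t=3, then returns 0; revised runs t=-3, then u=-3, then (((-(x * t)) == (t * -1)) || ((x * y) < min(9, 8))) is true, then x=0, then (!((-x) < (t - t))) is true, then t=3, then returns 0; both end at 0.
Across all 81 domain points the two functions coincide.
verdict: equivalent


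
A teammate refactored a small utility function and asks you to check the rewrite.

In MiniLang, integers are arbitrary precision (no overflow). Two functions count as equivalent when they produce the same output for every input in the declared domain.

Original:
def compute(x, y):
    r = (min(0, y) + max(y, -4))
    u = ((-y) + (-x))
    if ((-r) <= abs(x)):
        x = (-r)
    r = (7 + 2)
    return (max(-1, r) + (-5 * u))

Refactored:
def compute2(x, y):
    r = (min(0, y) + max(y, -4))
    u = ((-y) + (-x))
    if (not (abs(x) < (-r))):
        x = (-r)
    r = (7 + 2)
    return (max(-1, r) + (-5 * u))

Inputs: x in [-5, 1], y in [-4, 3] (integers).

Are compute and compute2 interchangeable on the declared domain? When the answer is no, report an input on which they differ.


The two versions differ — the changes include comparison usage differs, and boolean connective usage differs.
One worked example (x=-1, y=0) — compute: r = 0; u = 1; ((-r) <= abs(x)) -> true; x = 0; r = 9; return 4; compute2: r = 0; u = 1; (not (abs(x) < (-r))) -> true; x = 0; r = 9; return 4; agreement on 4.
Every one of the 56 inputs gives matching results.
verdict: equivalent


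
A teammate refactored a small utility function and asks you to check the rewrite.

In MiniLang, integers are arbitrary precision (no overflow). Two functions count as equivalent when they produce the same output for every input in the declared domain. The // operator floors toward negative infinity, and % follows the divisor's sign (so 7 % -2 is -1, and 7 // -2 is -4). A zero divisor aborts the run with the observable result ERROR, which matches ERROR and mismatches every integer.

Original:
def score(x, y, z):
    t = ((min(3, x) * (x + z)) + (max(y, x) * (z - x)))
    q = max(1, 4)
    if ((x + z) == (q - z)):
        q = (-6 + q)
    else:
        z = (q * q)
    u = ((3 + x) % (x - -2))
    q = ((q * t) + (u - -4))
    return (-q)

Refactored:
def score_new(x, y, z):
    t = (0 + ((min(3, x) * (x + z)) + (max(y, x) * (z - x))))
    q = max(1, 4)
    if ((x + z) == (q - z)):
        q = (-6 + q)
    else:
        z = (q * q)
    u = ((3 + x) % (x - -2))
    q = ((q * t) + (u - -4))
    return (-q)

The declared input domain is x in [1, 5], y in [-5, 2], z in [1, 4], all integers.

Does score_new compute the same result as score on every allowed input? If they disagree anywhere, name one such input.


Differences: constant usage differs, plus arithmetic usage differs — yet all 160 inputs agree.
verdict: equivalent


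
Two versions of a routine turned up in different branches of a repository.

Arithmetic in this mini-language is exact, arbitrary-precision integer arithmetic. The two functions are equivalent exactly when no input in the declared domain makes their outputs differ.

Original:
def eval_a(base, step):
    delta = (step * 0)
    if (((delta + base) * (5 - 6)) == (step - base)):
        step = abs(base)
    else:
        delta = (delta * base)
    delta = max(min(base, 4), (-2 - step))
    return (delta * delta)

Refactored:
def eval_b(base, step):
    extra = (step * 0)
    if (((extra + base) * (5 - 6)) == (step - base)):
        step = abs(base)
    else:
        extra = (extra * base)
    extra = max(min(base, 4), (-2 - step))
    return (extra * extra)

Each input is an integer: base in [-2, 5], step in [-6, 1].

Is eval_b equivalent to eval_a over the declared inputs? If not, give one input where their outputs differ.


This is a faithful refactor — local variable names differ, but the computed results match everywhere.
As a probe, take base=1, step=1: eval_a runs delta=0, then (((delta + base) * (5 - 6)) == (step - base)) is false, then delta=0, then delta=1, then returns 1; eval_b runs extra=0, then (((extra + base) * (5 - 6)) == (step - base)) is false, then extra=0, then extra=1, then returns 1; both end at 1.
Across all 64 domain points the two functions coincide.
verdict: equivalent


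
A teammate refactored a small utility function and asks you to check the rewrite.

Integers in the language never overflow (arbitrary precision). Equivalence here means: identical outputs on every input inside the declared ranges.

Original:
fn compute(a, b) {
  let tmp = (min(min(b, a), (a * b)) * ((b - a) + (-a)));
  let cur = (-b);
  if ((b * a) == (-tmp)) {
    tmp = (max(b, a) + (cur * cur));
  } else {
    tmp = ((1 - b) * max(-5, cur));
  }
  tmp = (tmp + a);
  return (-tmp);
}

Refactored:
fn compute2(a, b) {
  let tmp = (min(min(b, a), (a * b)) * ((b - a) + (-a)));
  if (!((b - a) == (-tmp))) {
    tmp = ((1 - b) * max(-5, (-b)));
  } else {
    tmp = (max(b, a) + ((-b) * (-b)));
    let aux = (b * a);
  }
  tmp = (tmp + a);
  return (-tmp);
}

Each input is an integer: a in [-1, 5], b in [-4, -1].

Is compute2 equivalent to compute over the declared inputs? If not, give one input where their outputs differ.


There is a counterexample at a=-1, b=-1: 1 on one side, -1 on the other.
compute: tmp=-1, then cur=1, then ((b * a) == (-tmp)) is true, then tmp=0, then tmp=-1, then returns 1
compute2: tmp=-1, then (!((b - a) == (-tmp))) is true, then tmp=2, then tmp=1, then returns -1
verdict: not equivalent; witness: a=-1, b=-1


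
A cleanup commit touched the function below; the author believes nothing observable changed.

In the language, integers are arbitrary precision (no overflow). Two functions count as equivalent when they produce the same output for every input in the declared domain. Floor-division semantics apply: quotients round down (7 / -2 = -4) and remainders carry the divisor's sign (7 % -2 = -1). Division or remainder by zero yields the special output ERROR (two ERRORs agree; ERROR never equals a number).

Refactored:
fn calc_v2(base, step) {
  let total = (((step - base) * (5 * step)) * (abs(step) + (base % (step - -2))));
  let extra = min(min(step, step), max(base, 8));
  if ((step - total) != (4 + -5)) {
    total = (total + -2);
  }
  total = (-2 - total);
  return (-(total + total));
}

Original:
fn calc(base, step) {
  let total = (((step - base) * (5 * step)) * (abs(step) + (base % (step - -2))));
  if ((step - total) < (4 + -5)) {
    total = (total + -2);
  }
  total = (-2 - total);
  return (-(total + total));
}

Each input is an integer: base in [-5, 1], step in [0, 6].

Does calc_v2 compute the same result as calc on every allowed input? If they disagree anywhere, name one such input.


There is a counterexample at base=-5, step=0: 4 on one side, 0 on the other.
calc: total := 0 | ((step - total) < (4 + -5)): false | total := -2 | result 4
calc_v2: total := 0 | extra := 0 | ((step - total) != (4 + -5)): true | total := -2 | total := 0 | result 0
verdict: not equivalent; witness: base=-5, step=0


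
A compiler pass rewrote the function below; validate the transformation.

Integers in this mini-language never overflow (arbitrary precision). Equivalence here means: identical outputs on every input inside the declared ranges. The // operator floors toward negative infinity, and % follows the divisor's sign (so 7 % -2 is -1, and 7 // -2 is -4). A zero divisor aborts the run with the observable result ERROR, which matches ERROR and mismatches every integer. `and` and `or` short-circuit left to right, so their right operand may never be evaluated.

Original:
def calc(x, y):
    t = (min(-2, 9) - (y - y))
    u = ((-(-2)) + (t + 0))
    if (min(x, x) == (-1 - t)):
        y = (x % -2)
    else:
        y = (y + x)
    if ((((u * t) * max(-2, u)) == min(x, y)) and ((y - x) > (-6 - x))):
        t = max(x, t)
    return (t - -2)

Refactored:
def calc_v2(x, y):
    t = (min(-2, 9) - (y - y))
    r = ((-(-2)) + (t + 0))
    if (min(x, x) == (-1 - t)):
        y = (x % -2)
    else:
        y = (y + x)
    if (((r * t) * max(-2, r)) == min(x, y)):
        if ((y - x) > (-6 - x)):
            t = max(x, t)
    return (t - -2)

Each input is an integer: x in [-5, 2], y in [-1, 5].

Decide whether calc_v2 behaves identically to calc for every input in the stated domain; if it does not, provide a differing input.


The two are interchangeable: statement counts differ; also branching structure differs; also local variable names differ; also boolean connective usage differs, and every declared input agrees.
Tracing x=-1, y=-1: calc: t=-2, then u=0, then (min(x, x) == (-1 - t)) is false, then y=-2, then ((((u * t) * max(-2, u)) == min(x, y)) and ((y - x) > (-6 - x))) is false, then returns 0 | calc_v2: t=-2, then r=0, then (min(x, x) == (-1 - t)) is false, then y=-2, then (((r * t) * max(-2, r)) == min(x, y)) is false, then returns 0 — matching result 0.
Sweeping the whole domain (56 inputs) finds no disagreement.
verdict: equivalent


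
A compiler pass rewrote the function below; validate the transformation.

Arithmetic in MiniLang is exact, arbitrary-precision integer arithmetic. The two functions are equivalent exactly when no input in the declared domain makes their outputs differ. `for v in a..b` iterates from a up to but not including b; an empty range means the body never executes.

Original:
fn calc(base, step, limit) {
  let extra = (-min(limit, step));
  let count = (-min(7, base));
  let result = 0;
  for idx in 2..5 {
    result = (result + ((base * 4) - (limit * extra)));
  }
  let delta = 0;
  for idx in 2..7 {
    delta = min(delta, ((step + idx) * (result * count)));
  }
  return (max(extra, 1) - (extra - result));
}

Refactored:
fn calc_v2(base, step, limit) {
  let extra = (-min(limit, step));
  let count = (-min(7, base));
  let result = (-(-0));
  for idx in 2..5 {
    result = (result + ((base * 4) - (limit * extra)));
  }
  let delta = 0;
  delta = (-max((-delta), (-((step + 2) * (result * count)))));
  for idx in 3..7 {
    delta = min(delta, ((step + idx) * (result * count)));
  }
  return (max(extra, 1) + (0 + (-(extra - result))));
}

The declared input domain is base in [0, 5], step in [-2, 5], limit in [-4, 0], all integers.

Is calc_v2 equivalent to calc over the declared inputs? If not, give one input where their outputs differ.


The two versions differ — the changes include min/max/abs usage differs, statement counts differ, loop structure differs, constant usage differs, arithmetic usage differs.
As a probe, take base=0, step=3, limit=0: calc runs extra=0, then count=0, then result=0, then (idx=2), then result=0, then (idx=3), then result=0, then (idx=4), then result=0, then delta=0, then (idx=2), then delta=0, then (idx=3), then delta=0, then (idx=4), then delta=0, then (idx=5), then delta=0, then (idx=6), then delta=0, then returns 1; calc_v2 runs extra=0, then count=0, then result=0, then (idx=2), then result=0, then (idx=3), then result=0, then (idx=4), then result=0, then delta=0, then delta=0, then (idx=3), then delta=0, then (idx=4), then delta=0, then (idx=5), then delta=0, then (idx=6), then delta=0, then returns 1; both end at 1.
An exhaustive pass over the 240 declared inputs shows identical outputs.
verdict: equivalent


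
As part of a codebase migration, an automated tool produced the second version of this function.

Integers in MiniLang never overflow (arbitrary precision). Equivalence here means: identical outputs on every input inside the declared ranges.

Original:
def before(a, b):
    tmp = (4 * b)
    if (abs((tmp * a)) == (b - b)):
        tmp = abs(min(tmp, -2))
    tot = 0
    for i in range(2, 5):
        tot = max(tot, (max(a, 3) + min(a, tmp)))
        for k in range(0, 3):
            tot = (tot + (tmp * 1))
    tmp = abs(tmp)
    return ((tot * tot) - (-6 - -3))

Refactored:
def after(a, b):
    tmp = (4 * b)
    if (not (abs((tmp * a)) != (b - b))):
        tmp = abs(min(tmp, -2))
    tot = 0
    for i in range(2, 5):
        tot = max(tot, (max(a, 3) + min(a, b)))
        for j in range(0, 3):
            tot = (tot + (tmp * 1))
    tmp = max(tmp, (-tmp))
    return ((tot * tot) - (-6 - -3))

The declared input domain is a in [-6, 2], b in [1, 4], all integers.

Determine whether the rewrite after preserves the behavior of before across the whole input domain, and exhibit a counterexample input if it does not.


Run the pair on a=2, b=1.
before: tmp becomes 4; next (abs((tmp * a)) == (b - b)) evaluates to false; next tot becomes 0; next at i=2:; next tot becomes 5; next at k=0:; next tot becomes 9; next at k=1:; next tot becomes 13; next at k=2:; next tot becomes 17; next at i=3:; next tot becomes 17; next at k=0:; next tot becomes 21; next at k=1:; next tot becomes 25; next at k=2:; next tot becomes 29; next at i=4:; next tot becomes 29; next at k=0:; next tot becomes 33; next at k=1:; next tot becomes 37; next at k=2:; next tot becomes 41; next tmp becomes 4; next final value 1684
after: tmp becomes 4; next (not (abs((tmp * a)) != (b - b))) evaluates to false; next tot becomes 0; next at i=2:; next tot becomes 4; next at j=0:; next tot becomes 8; next at j=1:; next tot becomes 12; next at j=2:; next tot becomes 16; next at i=3:; next tot becomes 16; next at j=0:; next tot becomes 20; next at j=1:; next tot becomes 24; next at j=2:; next tot becomes 28; next at i=4:; next tot becomes 28; next at j=0:; next tot becomes 32; next at j=1:; next tot becomes 36; next at j=2:; next tot becomes 40; next tmp becomes 4; next final value 1603
1684 against 1603: the behavior changed.
verdict: not equivalent; witness: a=2, b=1


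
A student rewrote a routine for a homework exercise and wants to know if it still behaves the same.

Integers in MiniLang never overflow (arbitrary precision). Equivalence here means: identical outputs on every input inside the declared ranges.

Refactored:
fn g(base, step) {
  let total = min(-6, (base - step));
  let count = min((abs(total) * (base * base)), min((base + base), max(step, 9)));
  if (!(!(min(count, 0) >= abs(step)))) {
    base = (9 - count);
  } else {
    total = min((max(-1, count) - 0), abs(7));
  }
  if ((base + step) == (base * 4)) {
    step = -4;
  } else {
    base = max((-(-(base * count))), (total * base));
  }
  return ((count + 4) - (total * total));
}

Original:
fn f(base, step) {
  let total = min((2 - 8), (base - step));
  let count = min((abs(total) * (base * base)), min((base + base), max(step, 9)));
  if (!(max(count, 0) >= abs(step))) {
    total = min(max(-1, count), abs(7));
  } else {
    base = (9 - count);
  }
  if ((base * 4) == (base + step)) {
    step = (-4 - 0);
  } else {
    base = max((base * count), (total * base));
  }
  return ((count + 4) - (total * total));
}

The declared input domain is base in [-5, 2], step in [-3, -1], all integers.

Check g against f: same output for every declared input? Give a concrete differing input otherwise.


These are not equivalent — on base=1, step=-2 the outputs split (-30 vs 2).
f: total := -6 | count := 2 | (!(max(count, 0) >= abs(step))): false | base := 7 | ((base * 4) == (base + step)): false | base := 14 | result -30
g: total := -6 | count := 2 | (!(!(min(count, 0) >= abs(step)))): false | total := 2 | ((base + step) == (base * 4)): false | base := 2 | result 2
verdict: not equivalent; witness: base=1, step=-2


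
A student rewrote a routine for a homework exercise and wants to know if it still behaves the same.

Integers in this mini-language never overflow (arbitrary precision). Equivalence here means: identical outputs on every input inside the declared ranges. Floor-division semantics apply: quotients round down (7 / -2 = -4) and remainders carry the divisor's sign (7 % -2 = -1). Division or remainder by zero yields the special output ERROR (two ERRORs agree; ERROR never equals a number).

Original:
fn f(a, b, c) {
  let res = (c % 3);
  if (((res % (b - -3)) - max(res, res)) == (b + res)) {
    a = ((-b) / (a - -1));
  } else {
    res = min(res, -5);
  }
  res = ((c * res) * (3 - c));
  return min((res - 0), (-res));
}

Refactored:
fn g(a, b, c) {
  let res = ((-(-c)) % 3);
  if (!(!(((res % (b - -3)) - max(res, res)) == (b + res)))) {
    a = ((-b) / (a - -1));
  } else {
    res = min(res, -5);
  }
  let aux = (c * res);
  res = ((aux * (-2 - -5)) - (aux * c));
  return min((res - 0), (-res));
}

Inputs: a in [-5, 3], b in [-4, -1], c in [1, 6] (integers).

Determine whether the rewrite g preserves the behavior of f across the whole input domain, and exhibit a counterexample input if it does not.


Behavior is preserved: although boolean connective usage differs; local variable names differ; arithmetic usage differs; constant usage differs; statement counts differ, the outputs never diverge.
Tracing a=-4, b=-4, c=5: f: res := 2 | (((res % (b - -3)) - max(res, res)) == (b + res)): true | a := -2 | res := -20 | result -20 | g: res := 2 | (!(!(((res % (b - -3)) - max(res, res)) == (b + res)))): true | a := -2 | aux := 10 | res := -20 | result -20 — matching result -20.
An exhaustive pass over the 216 declared inputs shows identical outputs.
verdict: equivalent


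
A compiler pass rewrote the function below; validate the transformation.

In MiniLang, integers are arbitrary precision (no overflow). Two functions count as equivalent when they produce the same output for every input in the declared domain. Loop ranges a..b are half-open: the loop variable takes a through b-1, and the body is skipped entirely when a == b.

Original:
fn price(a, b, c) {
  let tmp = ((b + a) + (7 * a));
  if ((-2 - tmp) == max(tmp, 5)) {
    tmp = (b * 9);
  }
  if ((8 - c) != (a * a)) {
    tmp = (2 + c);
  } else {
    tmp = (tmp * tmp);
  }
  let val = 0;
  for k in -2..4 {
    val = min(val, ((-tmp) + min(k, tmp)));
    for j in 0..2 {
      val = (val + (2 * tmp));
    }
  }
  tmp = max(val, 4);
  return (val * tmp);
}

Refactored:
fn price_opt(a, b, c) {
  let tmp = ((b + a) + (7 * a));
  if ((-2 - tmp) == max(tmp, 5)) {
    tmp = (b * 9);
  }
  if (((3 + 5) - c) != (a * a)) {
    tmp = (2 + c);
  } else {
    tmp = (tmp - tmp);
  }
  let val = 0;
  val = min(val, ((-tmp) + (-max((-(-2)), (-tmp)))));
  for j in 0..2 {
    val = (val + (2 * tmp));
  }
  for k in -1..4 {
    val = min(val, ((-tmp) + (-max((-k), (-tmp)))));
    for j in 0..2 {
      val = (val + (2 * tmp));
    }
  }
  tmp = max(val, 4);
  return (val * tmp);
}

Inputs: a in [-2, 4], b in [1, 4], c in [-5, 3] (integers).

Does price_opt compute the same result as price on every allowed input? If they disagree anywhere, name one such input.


Evaluate both at a=3, b=1, c=-1.
price: tmp := 25 | ((-2 - tmp) == max(tmp, 5)): false | ((8 - c) != (a * a)): false | tmp := 625 | val := 0 | iter k=-2: | val := -627 | iter j=0: | val := 623 | iter j=1: | val := 1873 | iter k=-1: | val := -626 | iter j=0: | val := 624 | iter j=1: | val := 1874 | iter k=0: | val := -625 | iter j=0: | val := 625 | iter j=1: | val := 1875 | iter k=1: | val := -624 | iter j=0: | val := 626 | iter j=1: | val := 1876 | iter k=2: | val := -623 | iter j=0: | val := 627 | iter j=1: | val := 1877 | iter k=3: | val := -622 | iter j=0: | val := 628 | iter j=1: | val := 1878 | tmp := 1878 | result 3526884
price_opt: tmp := 25 | ((-2 - tmp) == max(tmp, 5)): false | (((3 + 5) - c) != (a * a)): false | tmp := 0 | val := 0 | val := -2 | iter j=0: | val := -2 | iter j=1: | val := -2 | iter k=-1: | val := -2 | iter j=0: | val := -2 | iter j=1: | val := -2 | iter k=0: | val := -2 | iter j=0: | val := -2 | iter j=1: | val := -2 | iter k=1: | val := -2 | iter j=0: | val := -2 | iter j=1: | val := -2 | iter k=2: | val := -2 | iter j=0: | val := -2 | iter j=1: | val := -2 | iter k=3: | val := -2 | iter j=0: | val := -2 | iter j=1: | val := -2 | tmp := 4 | result -8
3526884 != -8, so the rewrite changes behavior.
verdict: not equivalent; witness: a=3, b=1, c=-1


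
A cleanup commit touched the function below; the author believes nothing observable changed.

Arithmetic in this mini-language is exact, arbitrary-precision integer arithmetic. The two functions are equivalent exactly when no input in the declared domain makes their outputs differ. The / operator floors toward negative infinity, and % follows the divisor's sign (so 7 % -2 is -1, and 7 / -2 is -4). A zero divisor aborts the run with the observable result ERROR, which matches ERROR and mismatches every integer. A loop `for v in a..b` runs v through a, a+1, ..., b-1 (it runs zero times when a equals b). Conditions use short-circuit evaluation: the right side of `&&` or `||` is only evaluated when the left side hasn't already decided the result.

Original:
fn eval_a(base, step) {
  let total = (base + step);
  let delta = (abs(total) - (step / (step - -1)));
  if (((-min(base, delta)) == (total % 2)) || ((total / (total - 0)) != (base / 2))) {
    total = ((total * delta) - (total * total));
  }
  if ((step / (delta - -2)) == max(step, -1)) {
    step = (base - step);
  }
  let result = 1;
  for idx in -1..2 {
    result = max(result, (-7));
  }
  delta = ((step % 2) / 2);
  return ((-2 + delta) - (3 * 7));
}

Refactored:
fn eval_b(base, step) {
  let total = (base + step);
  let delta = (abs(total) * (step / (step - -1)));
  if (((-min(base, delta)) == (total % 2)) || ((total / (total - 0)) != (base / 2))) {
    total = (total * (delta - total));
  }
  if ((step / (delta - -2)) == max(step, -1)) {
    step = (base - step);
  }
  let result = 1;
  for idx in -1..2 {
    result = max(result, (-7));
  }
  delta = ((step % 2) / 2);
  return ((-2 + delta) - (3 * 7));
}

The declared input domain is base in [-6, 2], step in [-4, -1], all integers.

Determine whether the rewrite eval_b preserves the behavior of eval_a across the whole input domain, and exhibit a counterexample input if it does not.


The rewrite breaks on base=2, step=-2, where the results are ERROR and -23.
eval_a: total becomes 0; next delta becomes -2; next hits division by zero so the output is ERROR
eval_b: total becomes 0; next delta becomes 0; next (((-min(base, delta)) == (total % 2)) || ((total / (total - 0)) != (base / 2))) evaluates to true; next total becomes 0; next ((step / (delta - -2)) == max(step, -1)) evaluates to true; next step becomes 4; next result becomes 1; next at idx=-1:; next result becomes 1; next at idx=0:; next result becomes 1; next at idx=1:; next result becomes 1; next delta becomes 0; next final value -23
verdict: not equivalent; witness: base=2, step=-2


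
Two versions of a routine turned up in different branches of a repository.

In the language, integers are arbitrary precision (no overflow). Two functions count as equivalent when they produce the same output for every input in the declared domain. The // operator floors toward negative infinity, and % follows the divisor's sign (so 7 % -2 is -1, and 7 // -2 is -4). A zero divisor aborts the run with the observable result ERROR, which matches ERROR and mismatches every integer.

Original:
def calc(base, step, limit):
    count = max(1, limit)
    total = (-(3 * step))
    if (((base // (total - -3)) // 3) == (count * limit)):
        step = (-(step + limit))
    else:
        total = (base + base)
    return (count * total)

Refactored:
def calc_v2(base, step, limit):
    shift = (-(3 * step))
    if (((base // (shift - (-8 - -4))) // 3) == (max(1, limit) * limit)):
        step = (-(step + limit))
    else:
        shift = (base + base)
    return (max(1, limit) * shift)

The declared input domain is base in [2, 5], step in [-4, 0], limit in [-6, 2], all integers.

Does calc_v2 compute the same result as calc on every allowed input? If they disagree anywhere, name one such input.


Equivalent. The suspicious edit (`-3` became `-4`) never changes the result for any input inside the declared domain.
Sweeping the whole domain (180 inputs) finds no disagreement.
Tracing base=3, step=0, limit=-6: calc: count=1, then total=0, then (((base // (total - -3)) // 3) == (count * limit)) is false, then total=6, then returns 6 | calc_v2: shift=0, then (((base // (shift - (-8 - -4))) // 3) == (max(1, limit) * limit)) is false, then shift=6, then returns 6 — matching result 6.
verdict: equivalent


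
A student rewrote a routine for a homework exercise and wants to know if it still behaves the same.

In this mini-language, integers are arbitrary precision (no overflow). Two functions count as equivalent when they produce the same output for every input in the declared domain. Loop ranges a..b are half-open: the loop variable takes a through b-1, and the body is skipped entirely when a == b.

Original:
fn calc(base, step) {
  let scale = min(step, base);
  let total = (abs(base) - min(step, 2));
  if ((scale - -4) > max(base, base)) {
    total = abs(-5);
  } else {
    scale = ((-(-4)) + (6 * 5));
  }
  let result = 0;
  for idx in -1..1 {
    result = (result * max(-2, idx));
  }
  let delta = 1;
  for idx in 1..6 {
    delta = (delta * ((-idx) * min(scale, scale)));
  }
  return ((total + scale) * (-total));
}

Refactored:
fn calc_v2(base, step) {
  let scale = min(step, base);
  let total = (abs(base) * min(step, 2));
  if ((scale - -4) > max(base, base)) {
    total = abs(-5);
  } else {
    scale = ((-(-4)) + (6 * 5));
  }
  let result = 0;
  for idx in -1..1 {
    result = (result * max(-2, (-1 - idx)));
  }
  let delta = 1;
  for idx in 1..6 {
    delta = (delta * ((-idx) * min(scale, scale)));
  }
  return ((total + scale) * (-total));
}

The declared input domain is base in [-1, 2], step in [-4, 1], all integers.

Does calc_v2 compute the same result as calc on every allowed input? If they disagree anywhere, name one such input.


Take base=0, step=-4.
calc: scale := -4 | total := 4 | ((scale - -4) > max(base, base)): false | scale := 34 | result := 0 | iter idx=-1: | result := 0 | iter idx=0: | result := 0 | delta := 1 | iter idx=1: | delta := -34 | iter idx=2: | delta := 2312 | iter idx=3: | delta := -235824 | iter idx=4: | delta := 32072064 | iter idx=5: | delta := -5452250880 | result -152
calc_v2: scale := -4 | total := 0 | ((scale - -4) > max(base, base)): false | scale := 34 | result := 0 | iter idx=-1: | result := 0 | iter idx=0: | result := 0 | delta := 1 | iter idx=1: | delta := -34 | iter idx=2: | delta := 2312 | iter idx=3: | delta := -235824 | iter idx=4: | delta := 32072064 | iter idx=5: | delta := -5452250880 | result 0
-152 and 0 differ, so these are not the same function on this domain.
verdict: not equivalent; witness: base=0, step=-4


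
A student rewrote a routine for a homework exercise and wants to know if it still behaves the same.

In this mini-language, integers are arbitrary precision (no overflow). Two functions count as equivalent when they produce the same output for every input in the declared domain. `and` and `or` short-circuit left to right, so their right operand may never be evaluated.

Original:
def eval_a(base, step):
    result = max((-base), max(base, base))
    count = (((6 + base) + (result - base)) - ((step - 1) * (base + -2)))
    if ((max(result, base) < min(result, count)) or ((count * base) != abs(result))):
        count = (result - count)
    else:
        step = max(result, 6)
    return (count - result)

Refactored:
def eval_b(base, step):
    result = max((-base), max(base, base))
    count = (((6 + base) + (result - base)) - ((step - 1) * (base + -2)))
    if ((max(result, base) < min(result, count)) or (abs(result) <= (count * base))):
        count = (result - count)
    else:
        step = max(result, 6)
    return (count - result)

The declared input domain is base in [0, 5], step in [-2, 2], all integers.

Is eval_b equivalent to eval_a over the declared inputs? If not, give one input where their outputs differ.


Take base=0, step=-1.
eval_a: result=0, then count=2, then ((max(result, base) < min(result, count)) or ((count * base) != abs(result))) is false, then step=6, then returns 2
eval_b: result=0, then count=2, then ((max(result, base) < min(result, count)) or (abs(result) <= (count * base))) is true, then count=-2, then returns -2
2 and -2 differ, so these are not the same function on this domain.
verdict: not equivalent; witness: base=0, step=-1


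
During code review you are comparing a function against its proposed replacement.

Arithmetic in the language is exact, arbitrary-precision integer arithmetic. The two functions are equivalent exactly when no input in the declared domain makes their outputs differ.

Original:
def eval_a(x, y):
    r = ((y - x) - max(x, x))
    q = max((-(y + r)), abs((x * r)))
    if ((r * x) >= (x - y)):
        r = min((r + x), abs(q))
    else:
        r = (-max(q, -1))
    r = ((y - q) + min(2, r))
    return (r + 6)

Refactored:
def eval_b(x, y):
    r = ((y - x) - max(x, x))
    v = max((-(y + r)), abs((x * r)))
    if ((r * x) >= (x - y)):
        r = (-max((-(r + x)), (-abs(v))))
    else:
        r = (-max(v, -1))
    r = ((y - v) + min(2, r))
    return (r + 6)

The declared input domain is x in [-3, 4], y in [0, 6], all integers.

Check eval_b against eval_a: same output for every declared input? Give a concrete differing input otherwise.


The two are interchangeable: local variable names differ; also min/max/abs usage differs, and every declared input agrees.
Tracing x=0, y=5: eval_a: r := 5 | q := 0 | ((r * x) >= (x - y)): true | r := 0 | r := 5 | result 11 | eval_b: r := 5 | v := 0 | ((r * x) >= (x - y)): true | r := 0 | r := 5 | result 11 — matching result 11.
Sweeping the whole domain (56 inputs) finds no disagreement.
verdict: equivalent


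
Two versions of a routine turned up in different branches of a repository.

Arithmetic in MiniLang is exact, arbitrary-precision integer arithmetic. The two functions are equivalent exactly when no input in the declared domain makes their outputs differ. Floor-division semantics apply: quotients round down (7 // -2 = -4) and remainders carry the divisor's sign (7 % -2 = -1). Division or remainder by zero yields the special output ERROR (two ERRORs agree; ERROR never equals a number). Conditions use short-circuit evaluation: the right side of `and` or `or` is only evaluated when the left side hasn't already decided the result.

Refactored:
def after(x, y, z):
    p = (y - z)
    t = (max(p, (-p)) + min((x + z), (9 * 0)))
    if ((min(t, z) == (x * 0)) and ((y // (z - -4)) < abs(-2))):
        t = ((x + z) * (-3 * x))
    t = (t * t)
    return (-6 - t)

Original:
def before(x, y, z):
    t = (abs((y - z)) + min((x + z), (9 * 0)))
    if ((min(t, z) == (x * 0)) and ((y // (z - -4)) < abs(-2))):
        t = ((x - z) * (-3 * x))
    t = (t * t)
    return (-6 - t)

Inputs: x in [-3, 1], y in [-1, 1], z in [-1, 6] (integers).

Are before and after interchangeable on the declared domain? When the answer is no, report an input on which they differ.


Take x=-3, y=-1, z=1.
before: t becomes 0; next ((min(t, z) == (x * 0)) and ((y // (z - -4)) < abs(-2))) evaluates to true; next t becomes -36; next t becomes 1296; next final value -1302
after: p becomes -2; next t becomes 0; next ((min(t, z) == (x * 0)) and ((y // (z - -4)) < abs(-2))) evaluates to true; next t becomes -18; next t becomes 324; next final value -330
-1302 vs -330 — the two versions disagree here.
verdict: not equivalent; witness: x=-3, y=-1, z=1


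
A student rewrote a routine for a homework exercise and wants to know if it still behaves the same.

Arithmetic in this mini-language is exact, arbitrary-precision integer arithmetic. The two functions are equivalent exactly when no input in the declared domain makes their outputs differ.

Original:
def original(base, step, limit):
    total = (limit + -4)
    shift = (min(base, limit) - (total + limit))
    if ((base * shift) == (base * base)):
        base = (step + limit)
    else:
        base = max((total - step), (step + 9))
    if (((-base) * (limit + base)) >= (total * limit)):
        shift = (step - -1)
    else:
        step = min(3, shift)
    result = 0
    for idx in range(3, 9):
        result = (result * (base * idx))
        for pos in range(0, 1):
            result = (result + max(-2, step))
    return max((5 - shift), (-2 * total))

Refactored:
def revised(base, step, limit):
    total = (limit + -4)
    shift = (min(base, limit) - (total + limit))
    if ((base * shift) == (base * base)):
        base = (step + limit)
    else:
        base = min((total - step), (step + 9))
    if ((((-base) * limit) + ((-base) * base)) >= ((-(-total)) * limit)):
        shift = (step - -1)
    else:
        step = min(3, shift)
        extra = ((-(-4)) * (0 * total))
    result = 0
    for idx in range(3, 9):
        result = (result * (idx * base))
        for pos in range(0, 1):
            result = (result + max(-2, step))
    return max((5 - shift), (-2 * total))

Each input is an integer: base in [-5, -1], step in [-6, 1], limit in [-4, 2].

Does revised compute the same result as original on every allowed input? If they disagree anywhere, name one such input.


At base=-5, step=-3, limit=1: original gives 8, revised gives 7.
verdict: not equivalent; witness: base=-5, step=-3, limit=1


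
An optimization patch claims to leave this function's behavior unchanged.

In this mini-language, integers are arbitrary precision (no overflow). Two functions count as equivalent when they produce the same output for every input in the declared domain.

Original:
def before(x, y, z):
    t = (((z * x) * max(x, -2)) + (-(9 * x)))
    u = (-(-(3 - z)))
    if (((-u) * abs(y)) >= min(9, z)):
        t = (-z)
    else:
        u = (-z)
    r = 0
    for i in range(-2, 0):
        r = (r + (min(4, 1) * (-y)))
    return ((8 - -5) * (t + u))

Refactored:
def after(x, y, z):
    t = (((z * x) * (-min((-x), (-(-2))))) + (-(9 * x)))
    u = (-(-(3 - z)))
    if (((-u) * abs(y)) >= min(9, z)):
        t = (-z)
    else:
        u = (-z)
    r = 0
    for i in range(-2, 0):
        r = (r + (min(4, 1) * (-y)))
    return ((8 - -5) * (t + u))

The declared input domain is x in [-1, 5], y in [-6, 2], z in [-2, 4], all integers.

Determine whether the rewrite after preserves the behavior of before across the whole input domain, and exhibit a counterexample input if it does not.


Changes here: min/max/abs usage differs; the full 441-point sweep finds no disagreement.
verdict: equivalent


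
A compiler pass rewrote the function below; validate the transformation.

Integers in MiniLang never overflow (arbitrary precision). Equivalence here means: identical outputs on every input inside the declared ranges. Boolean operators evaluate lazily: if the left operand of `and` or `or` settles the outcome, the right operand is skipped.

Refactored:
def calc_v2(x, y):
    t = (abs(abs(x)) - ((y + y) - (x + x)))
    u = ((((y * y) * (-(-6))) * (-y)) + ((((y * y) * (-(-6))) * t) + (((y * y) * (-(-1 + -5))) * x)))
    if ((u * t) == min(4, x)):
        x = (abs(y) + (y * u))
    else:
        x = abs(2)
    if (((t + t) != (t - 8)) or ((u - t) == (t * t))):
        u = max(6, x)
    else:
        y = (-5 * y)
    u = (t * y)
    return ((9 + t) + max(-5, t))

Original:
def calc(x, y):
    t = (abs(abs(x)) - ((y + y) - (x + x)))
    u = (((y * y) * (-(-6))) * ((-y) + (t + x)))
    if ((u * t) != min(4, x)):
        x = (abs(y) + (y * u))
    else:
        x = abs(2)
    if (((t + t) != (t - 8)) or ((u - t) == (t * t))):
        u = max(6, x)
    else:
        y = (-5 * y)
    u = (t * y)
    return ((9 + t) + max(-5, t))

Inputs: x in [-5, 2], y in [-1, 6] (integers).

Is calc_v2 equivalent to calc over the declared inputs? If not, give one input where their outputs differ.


Equivalent. Although `((u * t) != min(4, x))` became `((u * t) == min(4, x))`, no input in the stated domain can expose it.
Checked all 64 inputs in the declared domain: the outputs agree on every one.
One worked example (x=1, y=0) — calc: t=3, then u=0, then ((u * t) != min(4, x)) is true, then x=0, then (((t + t) != (t - 8)) or ((u - t) == (t * t))) is true, then u=6, then u=0, then returns 15; calc_v2: t=3, then u=0, then ((u * t) == min(4, x)) is false, then x=2, then (((t + t) != (t - 8)) or ((u - t) == (t * t))) is true, then u=6, then u=0, then returns 15; agreement on 15.
verdict: equivalent
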